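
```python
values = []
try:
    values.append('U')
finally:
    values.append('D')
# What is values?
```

Step-by-step execution trace:
1. try: `values.append('U')` → values = ['U'].
2. The try body completes without raising.
3. finally always runs: `values.append('D')` → values = ['U', 'D'].
Result: ['U', 'D']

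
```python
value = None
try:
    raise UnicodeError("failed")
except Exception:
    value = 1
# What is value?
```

Step-by-step execution trace:
1. `raise UnicodeError(...)` raises UnicodeError.
2. `except Exception` matches (UnicodeError is a subclass of Exception) → value = 1.
Result: 1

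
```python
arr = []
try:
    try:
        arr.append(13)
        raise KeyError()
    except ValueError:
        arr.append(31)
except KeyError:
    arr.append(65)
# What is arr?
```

Step-by-step execution trace:
1. Inner try: `arr.append(13)` → arr = [13].
2. `raise KeyError()` raises KeyError.
3. Inner `except ValueError` does not match KeyError; exception propagates to outer try.
4. Outer `except KeyError` matches → `arr.append(65)` → arr = [13, 65].
Result: [13, 65]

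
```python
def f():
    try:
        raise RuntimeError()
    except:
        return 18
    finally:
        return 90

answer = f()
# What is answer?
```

Step-by-step execution trace:
1. `f()` enters try: `raise RuntimeError()` raises RuntimeError.
2. bare `except` matches → `return 18` sets pending return value 18.
3. Before returning, `finally: return 90` runs and overrides the pending return.
4. f() returns 90 → answer = 90.
Result: 90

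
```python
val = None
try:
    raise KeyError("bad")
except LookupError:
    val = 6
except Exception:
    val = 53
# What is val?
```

Step-by-step execution trace:
1. `raise KeyError(...)` raises KeyError.
2. `except LookupError` matches (KeyError is a subclass of LookupError) → val = 6.
3. `except Exception` is not reached.
Result: 6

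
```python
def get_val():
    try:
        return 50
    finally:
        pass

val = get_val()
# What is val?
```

Step-by-step execution trace:
1. `get_val()` enters try: `return 50` sets pending return value 50.
2. Before returning, `finally: pass` runs (no effect).
3. get_val() returns 50 → val = 50.
Result: 50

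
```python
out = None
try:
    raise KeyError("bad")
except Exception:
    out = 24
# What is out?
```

Step-by-step execution trace:
1. `raise KeyError(...)` raises KeyError.
2. `except Exception` matches (KeyError is a subclass of Exception) → out = 24.
Result: 24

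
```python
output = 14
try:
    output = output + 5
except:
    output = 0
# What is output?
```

Step-by-step execution trace:
1. output starts at 14.
2. try: `output = output + 5` → output = 19. No exception raised.
3. `except` is skipped.
Result: 19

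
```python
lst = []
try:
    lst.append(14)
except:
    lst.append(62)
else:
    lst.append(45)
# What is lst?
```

Step-by-step execution trace:
1. try: `lst.append(14)` → lst = [14]. No exception raised.
2. `except` is skipped.
3. `else` runs (try completed without exception): `lst.append(45)` → lst = [14, 45].
Result: [14, 45]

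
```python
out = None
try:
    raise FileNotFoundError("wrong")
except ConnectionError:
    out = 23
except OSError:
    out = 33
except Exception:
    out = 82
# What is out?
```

Step-by-step execution trace:
1. `raise FileNotFoundError(...)` raises FileNotFoundError.
2. `except ConnectionError` does not match (FileNotFoundError is not a subclass of ConnectionError); skipped.
3. `except OSError` matches (FileNotFoundError is a subclass of OSError) → out = 33.
4. `except Exception` is not reached.
Result: 33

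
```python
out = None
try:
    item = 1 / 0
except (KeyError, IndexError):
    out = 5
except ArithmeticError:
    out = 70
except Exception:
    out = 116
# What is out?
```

Step-by-step execution trace:
1. `item = 1 / 0` raises ZeroDivisionError.
2. `except (KeyError, IndexError)` does not match ZeroDivisionError; skipped.
3. `except ArithmeticError` matches (ZeroDivisionError is a subclass of ArithmeticError) → out = 70.
4. `except Exception` is not reached.
Result: 70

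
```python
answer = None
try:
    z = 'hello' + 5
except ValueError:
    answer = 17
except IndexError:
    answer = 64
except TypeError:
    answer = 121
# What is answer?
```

Step-by-step execution trace:
1. `z = 'hello' + 5` raises TypeError.
2. `except ValueError` does not match TypeError; skipped.
3. `except IndexError` does not match TypeError; skipped.
4. `except TypeError` matches → answer = 121.
Result: 121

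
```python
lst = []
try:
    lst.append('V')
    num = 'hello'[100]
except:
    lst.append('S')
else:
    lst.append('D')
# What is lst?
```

Step-by-step execution trace:
1. try: `lst.append('V')` → lst = ['V'].
2. `num = 'hello'[100]` raises IndexError.
3. bare `except` matches → `lst.append('S')` → lst = ['V', 'S'].
4. `else` is skipped (an exception was raised).
Result: ['V', 'S']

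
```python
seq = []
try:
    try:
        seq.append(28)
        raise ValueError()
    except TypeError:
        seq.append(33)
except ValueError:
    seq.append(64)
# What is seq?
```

Step-by-step execution trace:
1. Inner try: `seq.append(28)` → seq = [28].
2. `raise ValueError()` raises ValueError.
3. Inner `except TypeError` does not match ValueError; exception propagates to outer try.
4. Outer `except ValueError` matches → `seq.append(64)` → seq = [28, 64].
Result: [28, 64]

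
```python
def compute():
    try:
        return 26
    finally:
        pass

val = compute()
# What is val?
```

Step-by-step execution trace:
1. `compute()` enters try: `return 26` sets pending return value 26.
2. Before returning, `finally: pass` runs (no effect).
3. compute() returns 26 → val = 26.
Result: 26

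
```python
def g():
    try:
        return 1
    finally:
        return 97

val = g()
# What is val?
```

Step-by-step execution trace:
1. `g()` enters try: `return 1` sets pending return value 1.
2. Before returning, `finally: return 97` runs and overrides the pending return.
3. g() returns 97 → val = 97.
Result: 97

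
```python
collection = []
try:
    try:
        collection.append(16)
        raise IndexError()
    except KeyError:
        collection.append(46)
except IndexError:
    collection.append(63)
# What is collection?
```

Step-by-step execution trace:
1. Inner try: `collection.append(16)` → collection = [16].
2. `raise IndexError()` raises IndexError.
3. Inner `except KeyError` does not match IndexError; exception propagates to outer try.
4. Outer `except IndexError` matches → `collection.append(63)` → collection = [16, 63].
Result: [16, 63]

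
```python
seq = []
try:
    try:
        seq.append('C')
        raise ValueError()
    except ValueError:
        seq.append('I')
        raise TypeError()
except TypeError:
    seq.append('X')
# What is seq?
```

Step-by-step execution trace:
1. Inner try: `seq.append('C')` → seq = ['C'].
2. `raise ValueError()` raises ValueError.
3. Inner `except ValueError` matches → `seq.append('I')` → seq = ['C', 'I'].
4. `raise TypeError()` raises TypeError; propagates to outer try.
5. Outer `except TypeError` matches → `seq.append('X')` → seq = ['C', 'I', 'X'].
Result: ['C', 'I', 'X']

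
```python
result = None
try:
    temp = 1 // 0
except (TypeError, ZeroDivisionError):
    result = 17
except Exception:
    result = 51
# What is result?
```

Step-by-step execution trace:
1. `temp = 1 // 0` raises ZeroDivisionError.
2. `except (TypeError, ZeroDivisionError)` matches (ZeroDivisionError is in the tuple) → result = 17.
3. `except Exception` is not reached.
Result: 17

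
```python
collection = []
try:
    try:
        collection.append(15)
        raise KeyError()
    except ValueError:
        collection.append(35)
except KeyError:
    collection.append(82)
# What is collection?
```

Step-by-step execution trace:
1. Inner try: `collection.append(15)` → collection = [15].
2. `raise KeyError()` raises KeyError.
3. Inner `except ValueError` does not match KeyError; exception propagates to outer try.
4. Outer `except KeyError` matches → `collection.append(82)` → collection = [15, 82].
Result: [15, 82]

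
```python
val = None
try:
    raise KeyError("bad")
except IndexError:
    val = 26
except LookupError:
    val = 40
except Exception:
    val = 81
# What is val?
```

Step-by-step execution trace:
1. `raise KeyError(...)` raises KeyError.
2. `except IndexError` does not match (KeyError is not a subclass of IndexError); skipped.
3. `except LookupError` matches (KeyError is a subclass of LookupError) → val = 40.
4. `except Exception` is not reached.
Result: 40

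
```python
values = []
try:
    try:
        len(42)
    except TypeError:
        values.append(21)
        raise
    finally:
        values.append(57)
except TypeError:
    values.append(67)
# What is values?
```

Step-by-step execution trace:
1. Inner try: `len(42)` raises TypeError.
2. Inner `except TypeError` matches → `values.append(21)` → values = [21].
3. bare `raise` re-raises TypeError.
4. Inner `finally` runs during unwinding: `values.append(57)` → values = [21, 57].
5. Outer `except TypeError` matches → `values.append(67)` → values = [21, 57, 67].
Result: [21, 57, 67]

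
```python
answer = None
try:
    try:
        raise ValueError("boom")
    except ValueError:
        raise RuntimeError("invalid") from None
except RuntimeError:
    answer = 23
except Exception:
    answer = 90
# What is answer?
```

Step-by-step execution trace:
1. Inner try raises ValueError; inner `except ValueError` catches it.
2. `raise RuntimeError(...) from None` raises RuntimeError (from None suppresses __context__, but the active exception is still RuntimeError).
3. Outer `except RuntimeError` matches → answer = 23.
4. `except Exception` is not reached.
Result: 23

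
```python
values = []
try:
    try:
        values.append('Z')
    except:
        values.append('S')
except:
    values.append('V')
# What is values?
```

Step-by-step execution trace:
1. Inner try: `values.append('Z')` → values = ['Z']. No exception raised.
2. Inner `except` is skipped.
3. Inner try completes normally; outer `except` is skipped.
Result: ['Z']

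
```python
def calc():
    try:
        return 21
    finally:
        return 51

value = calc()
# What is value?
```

Step-by-step execution trace:
1. `calc()` enters try: `return 21` sets pending return value 21.
2. Before returning, `finally: return 51` runs and overrides the pending return.
3. calc() returns 51 → value = 51.
Result: 51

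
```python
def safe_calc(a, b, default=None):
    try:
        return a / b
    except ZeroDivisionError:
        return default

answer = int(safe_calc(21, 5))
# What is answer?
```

Step-by-step execution trace:
1. `safe_calc(21, 5)` enters try: `return 21 / 5` → returns 4.2. No exception raised.
2. `except ZeroDivisionError` is skipped.
3. `int(4.2)` → 4 → answer = 4.
Result: 4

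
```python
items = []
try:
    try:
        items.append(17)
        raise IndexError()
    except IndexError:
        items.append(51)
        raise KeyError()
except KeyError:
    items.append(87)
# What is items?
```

Step-by-step execution trace:
1. Inner try: `items.append(17)` → items = [17].
2. `raise IndexError()` raises IndexError.
3. Inner `except IndexError` matches → `items.append(51)` → items = [17, 51].
4. `raise KeyError()` raises KeyError; propagates to outer try.
5. Outer `except KeyError` matches → `items.append(87)` → items = [17, 51, 87].
Result: [17, 51, 87]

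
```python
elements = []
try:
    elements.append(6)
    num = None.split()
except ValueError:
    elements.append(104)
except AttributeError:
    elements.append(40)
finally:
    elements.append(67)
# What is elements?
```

Step-by-step execution trace:
1. try: `elements.append(6)` → elements = [6].
2. `num = None.split()` raises AttributeError.
3. `except ValueError` does not match AttributeError; skipped.
4. `except AttributeError` matches → `elements.append(40)` → elements = [6, 40].
5. finally always runs: `elements.append(67)` → elements = [6, 40, 67].
Result: [6, 40, 67]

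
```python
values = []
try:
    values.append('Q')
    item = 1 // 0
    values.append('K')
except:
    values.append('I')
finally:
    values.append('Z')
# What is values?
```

Step-by-step execution trace:
1. try: `values.append('Q')` → values = ['Q'].
2. `item = 1 // 0` raises ZeroDivisionError; `values.append('K')` is not reached.
3. bare `except` matches → `values.append('I')` → values = ['Q', 'I'].
4. finally always runs: `values.append('Z')` → values = ['Q', 'I', 'Z'].
Result: ['Q', 'I', 'Z']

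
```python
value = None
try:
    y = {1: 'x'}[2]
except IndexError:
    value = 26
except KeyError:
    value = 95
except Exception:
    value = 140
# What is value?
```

Step-by-step execution trace:
1. `y = {1: 'x'}[2]` raises KeyError.
2. `except IndexError` does not match KeyError; skipped.
3. `except KeyError` matches → value = 95.
4. Remaining except clauses are skipped.
Result: 95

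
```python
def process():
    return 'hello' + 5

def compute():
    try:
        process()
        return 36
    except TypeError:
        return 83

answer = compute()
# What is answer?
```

Step-by-step execution trace:
1. `compute()` calls `process()`.
2. `process()` evaluates `'hello' + 5`, which raises TypeError; it propagates to the caller.
3. `return 36` is not reached.
4. `except TypeError` in compute matches → returns 83.
5. answer = 83.
Result: 83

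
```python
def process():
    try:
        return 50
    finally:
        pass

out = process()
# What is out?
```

Step-by-step execution trace:
1. `process()` enters try: `return 50` sets pending return value 50.
2. Before returning, `finally: pass` runs (no effect).
3. process() returns 50 → out = 50.
Result: 50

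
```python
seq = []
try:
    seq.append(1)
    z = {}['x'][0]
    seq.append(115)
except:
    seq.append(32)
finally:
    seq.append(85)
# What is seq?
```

Step-by-step execution trace:
1. try: `seq.append(1)` → seq = [1].
2. `z = {}['x'][0]` raises KeyError; `seq.append(115)` is not reached.
3. bare `except` matches → `seq.append(32)` → seq = [1, 32].
4. finally always runs: `seq.append(85)` → seq = [1, 32, 85].
Result: [1, 32, 85]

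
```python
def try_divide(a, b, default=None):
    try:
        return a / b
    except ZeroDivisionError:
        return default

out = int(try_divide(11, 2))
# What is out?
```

Step-by-step execution trace:
1. `try_divide(11, 2)` enters try: `return 11 / 2` → returns 5.5. No exception raised.
2. `except ZeroDivisionError` is skipped.
3. `int(5.5)` → 5 → out = 5.
Result: 5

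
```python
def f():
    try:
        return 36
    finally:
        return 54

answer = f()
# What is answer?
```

Step-by-step execution trace:
1. `f()` enters try: `return 36` sets pending return value 36.
2. Before returning, `finally: return 54` runs and overrides the pending return.
3. f() returns 54 → answer = 54.
Result: 54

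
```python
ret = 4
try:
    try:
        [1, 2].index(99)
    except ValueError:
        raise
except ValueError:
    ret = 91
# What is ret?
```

Step-by-step execution trace:
1. Inner try: `[1, 2].index(99)` raises ValueError.
2. Inner `except ValueError` matches; bare `raise` re-raises the same ValueError.
3. Outer `except ValueError` matches → ret = 91.
Result: 91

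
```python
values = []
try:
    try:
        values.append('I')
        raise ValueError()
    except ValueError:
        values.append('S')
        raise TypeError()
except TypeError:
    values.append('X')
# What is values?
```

Step-by-step execution trace:
1. Inner try: `values.append('I')` → values = ['I'].
2. `raise ValueError()` raises ValueError.
3. Inner `except ValueError` matches → `values.append('S')` → values = ['I', 'S'].
4. `raise TypeError()` raises TypeError; propagates to outer try.
5. Outer `except TypeError` matches → `values.append('X')` → values = ['I', 'S', 'X'].
Result: ['I', 'S', 'X']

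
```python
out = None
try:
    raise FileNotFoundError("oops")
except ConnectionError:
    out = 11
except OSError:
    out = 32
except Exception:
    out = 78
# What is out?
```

Step-by-step execution trace:
1. `raise FileNotFoundError(...)` raises FileNotFoundError.
2. `except ConnectionError` does not match (FileNotFoundError is not a subclass of ConnectionError); skipped.
3. `except OSError` matches (FileNotFoundError is a subclass of OSError) → out = 32.
4. `except Exception` is not reached.
Result: 32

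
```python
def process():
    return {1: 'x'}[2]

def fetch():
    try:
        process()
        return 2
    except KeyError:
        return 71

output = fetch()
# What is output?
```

Step-by-step execution trace:
1. `fetch()` calls `process()`.
2. `process()` evaluates `{1: 'x'}[2]`, which raises KeyError; it propagates to the caller.
3. `return 2` is not reached.
4. `except KeyError` in fetch matches → returns 71.
5. output = 71.
Result: 71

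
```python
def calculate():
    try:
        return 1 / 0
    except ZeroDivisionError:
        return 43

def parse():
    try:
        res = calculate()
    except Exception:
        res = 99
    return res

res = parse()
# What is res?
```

Step-by-step execution trace:
1. `parse()` calls `calculate()`.
2. In calculate: `1 / 0` raises ZeroDivisionError; `except ZeroDivisionError` catches it → returns 43.
3. In parse: `res = calculate()` → res = 43. No exception reaches parse.
4. `except Exception` is skipped; parse returns 43.
5. res = 43.
Result: 43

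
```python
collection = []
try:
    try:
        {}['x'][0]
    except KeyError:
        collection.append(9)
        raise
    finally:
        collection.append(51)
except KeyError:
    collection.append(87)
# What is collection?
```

Step-by-step execution trace:
1. Inner try: `{}['x'][0]` raises KeyError.
2. Inner `except KeyError` matches → `collection.append(9)` → collection = [9].
3. bare `raise` re-raises KeyError.
4. Inner `finally` runs during unwinding: `collection.append(51)` → collection = [9, 51].
5. Outer `except KeyError` matches → `collection.append(87)` → collection = [9, 51, 87].
Result: [9, 51, 87]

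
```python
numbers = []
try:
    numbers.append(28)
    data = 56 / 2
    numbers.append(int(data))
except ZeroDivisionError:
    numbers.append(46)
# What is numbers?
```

Step-by-step execution trace:
1. try: `numbers.append(28)` → numbers = [28].
2. `data = 56 / 2` → data = 28.0. No exception raised.
3. `numbers.append(int(data))` → numbers = [28, 28].
4. `except ZeroDivisionError` is skipped (no exception was raised).
Result: [28, 28]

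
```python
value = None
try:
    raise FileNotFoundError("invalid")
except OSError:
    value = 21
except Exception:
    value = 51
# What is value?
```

Step-by-step execution trace:
1. `raise FileNotFoundError(...)` raises FileNotFoundError.
2. `except OSError` matches (FileNotFoundError is a subclass of OSError) → value = 21.
3. `except Exception` is not reached.
Result: 21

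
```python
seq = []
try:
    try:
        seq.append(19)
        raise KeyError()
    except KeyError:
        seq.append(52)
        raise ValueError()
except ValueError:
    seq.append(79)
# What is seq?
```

Step-by-step execution trace:
1. Inner try: `seq.append(19)` → seq = [19].
2. `raise KeyError()` raises KeyError.
3. Inner `except KeyError` matches → `seq.append(52)` → seq = [19, 52].
4. `raise ValueError()` raises ValueError; propagates to outer try.
5. Outer `except ValueError` matches → `seq.append(79)` → seq = [19, 52, 79].
Result: [19, 52, 79]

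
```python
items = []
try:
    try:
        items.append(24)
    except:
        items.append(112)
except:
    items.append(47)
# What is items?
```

Step-by-step execution trace:
1. Inner try: `items.append(24)` → items = [24]. No exception raised.
2. Inner `except` is skipped.
3. Inner try completes normally; outer `except` is skipped.
Result: [24]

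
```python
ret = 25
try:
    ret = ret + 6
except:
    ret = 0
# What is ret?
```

Step-by-step execution trace:
1. ret starts at 25.
2. try: `ret = ret + 6` → ret = 31. No exception raised.
3. `except` is skipped.
Result: 31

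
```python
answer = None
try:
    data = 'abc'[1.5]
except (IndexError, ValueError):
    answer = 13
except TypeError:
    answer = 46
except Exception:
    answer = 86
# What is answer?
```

Step-by-step execution trace:
1. `data = 'abc'[1.5]` raises TypeError.
2. `except (IndexError, ValueError)` does not match TypeError; skipped.
3. `except TypeError` matches (exact type match) → answer = 46.
4. `except Exception` is not reached.
Result: 46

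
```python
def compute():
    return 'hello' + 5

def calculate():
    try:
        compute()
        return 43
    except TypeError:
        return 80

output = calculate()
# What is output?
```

Step-by-step execution trace:
1. `calculate()` calls `compute()`.
2. `compute()` evaluates `'hello' + 5`, which raises TypeError; it propagates to the caller.
3. `return 43` is not reached.
4. `except TypeError` in calculate matches → returns 80.
5. output = 80.
Result: 80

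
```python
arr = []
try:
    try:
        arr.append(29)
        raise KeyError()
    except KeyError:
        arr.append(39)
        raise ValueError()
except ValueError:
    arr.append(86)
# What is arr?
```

Step-by-step execution trace:
1. Inner try: `arr.append(29)` → arr = [29].
2. `raise KeyError()` raises KeyError.
3. Inner `except KeyError` matches → `arr.append(39)` → arr = [29, 39].
4. `raise ValueError()` raises ValueError; propagates to outer try.
5. Outer `except ValueError` matches → `arr.append(86)` → arr = [29, 39, 86].
Result: [29, 39, 86]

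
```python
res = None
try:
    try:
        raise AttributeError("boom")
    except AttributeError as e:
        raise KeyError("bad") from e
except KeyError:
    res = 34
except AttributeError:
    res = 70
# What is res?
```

Step-by-step execution trace:
1. Inner try raises AttributeError; inner `except AttributeError as e` catches it.
2. `raise KeyError(...) from e` raises KeyError (AttributeError is attached as __cause__, but only KeyError is active).
3. Outer `except KeyError` matches → res = 34.
4. `except AttributeError` is not reached.
Result: 34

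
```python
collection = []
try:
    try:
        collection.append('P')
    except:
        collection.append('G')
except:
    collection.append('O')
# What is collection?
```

Step-by-step execution trace:
1. Inner try: `collection.append('P')` → collection = ['P']. No exception raised.
2. Inner `except` is skipped.
3. Inner try completes normally; outer `except` is skipped.
Result: ['P']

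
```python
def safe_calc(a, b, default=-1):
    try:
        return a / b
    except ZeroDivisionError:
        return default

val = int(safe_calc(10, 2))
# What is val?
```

Step-by-step execution trace:
1. `safe_calc(10, 2)` enters try: `return 10 / 2` → returns 5.0. No exception raised.
2. `except ZeroDivisionError` is skipped.
3. `int(5.0)` → 5 → val = 5.
Result: 5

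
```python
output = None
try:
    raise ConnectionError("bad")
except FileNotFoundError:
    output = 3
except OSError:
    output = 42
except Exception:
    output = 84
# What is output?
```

Step-by-step execution trace:
1. `raise ConnectionError(...)` raises ConnectionError.
2. `except FileNotFoundError` does not match (ConnectionError is not a subclass of FileNotFoundError); skipped.
3. `except OSError` matches (ConnectionError is a subclass of OSError) → output = 42.
4. `except Exception` is not reached.
Result: 42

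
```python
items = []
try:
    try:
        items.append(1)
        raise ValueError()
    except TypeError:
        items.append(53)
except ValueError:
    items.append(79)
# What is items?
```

Step-by-step execution trace:
1. Inner try: `items.append(1)` → items = [1].
2. `raise ValueError()` raises ValueError.
3. Inner `except TypeError` does not match ValueError; exception propagates to outer try.
4. Outer `except ValueError` matches → `items.append(79)` → items = [1, 79].
Result: [1, 79]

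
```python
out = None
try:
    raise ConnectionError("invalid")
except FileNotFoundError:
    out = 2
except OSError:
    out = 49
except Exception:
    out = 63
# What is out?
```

Step-by-step execution trace:
1. `raise ConnectionError(...)` raises ConnectionError.
2. `except FileNotFoundError` does not match (ConnectionError is not a subclass of FileNotFoundError); skipped.
3. `except OSError` matches (ConnectionError is a subclass of OSError) → out = 49.
4. `except Exception` is not reached.
Result: 49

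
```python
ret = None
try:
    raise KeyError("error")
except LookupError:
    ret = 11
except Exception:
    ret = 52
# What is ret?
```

Step-by-step execution trace:
1. `raise KeyError(...)` raises KeyError.
2. `except LookupError` matches (KeyError is a subclass of LookupError) → ret = 11.
3. `except Exception` is not reached.
Result: 11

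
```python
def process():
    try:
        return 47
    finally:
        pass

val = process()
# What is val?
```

Step-by-step execution trace:
1. `process()` enters try: `return 47` sets pending return value 47.
2. Before returning, `finally: pass` runs (no effect).
3. process() returns 47 → val = 47.
Result: 47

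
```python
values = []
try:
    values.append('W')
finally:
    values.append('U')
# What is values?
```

Step-by-step execution trace:
1. try: `values.append('W')` → values = ['W'].
2. The try body completes without raising.
3. finally always runs: `values.append('U')` → values = ['W', 'U'].
Result: ['W', 'U']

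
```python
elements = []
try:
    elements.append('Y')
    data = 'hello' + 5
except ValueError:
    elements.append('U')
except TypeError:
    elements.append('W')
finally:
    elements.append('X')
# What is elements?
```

Step-by-step execution trace:
1. try: `elements.append('Y')` → elements = ['Y'].
2. `data = 'hello' + 5` raises TypeError.
3. `except ValueError` does not match TypeError; skipped.
4. `except TypeError` matches → `elements.append('W')` → elements = ['Y', 'W'].
5. finally always runs: `elements.append('X')` → elements = ['Y', 'W', 'X'].
Result: ['Y', 'W', 'X']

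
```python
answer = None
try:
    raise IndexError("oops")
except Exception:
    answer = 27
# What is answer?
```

Step-by-step execution trace:
1. `raise IndexError(...)` raises IndexError.
2. `except Exception` matches (IndexError is a subclass of Exception) → answer = 27.
Result: 27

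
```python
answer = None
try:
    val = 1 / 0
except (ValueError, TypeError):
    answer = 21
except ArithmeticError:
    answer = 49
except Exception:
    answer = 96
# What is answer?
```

Step-by-step execution trace:
1. `val = 1 / 0` raises ZeroDivisionError.
2. `except (ValueError, TypeError)` does not match ZeroDivisionError; skipped.
3. `except ArithmeticError` matches (ZeroDivisionError is a subclass of ArithmeticError) → answer = 49.
4. `except Exception` is not reached.
Result: 49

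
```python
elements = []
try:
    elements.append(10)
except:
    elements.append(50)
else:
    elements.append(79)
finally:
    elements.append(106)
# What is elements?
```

Step-by-step execution trace:
1. try: `elements.append(10)` → elements = [10]. No exception raised.
2. `except` is skipped.
3. `else` runs: `elements.append(79)` → elements = [10, 79].
4. `finally` always runs: `elements.append(106)` → elements = [10, 79, 106].
Result: [10, 79, 106]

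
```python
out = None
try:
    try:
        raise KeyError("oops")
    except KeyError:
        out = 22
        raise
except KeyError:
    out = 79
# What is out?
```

Step-by-step execution trace:
1. Inner try: `raise KeyError("oops")` raises KeyError.
2. Inner `except KeyError` matches → out = 22.
3. bare `raise` re-raises the same KeyError.
4. Outer `except KeyError` matches → out = 79.
Result: 79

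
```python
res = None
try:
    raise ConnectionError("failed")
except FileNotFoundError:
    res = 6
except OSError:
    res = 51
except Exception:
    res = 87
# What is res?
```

Step-by-step execution trace:
1. `raise ConnectionError(...)` raises ConnectionError.
2. `except FileNotFoundError` does not match (ConnectionError is not a subclass of FileNotFoundError); skipped.
3. `except OSError` matches (ConnectionError is a subclass of OSError) → res = 51.
4. `except Exception` is not reached.
Result: 51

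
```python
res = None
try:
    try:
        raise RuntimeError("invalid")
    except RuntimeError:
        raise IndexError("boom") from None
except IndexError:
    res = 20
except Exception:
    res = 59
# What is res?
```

Step-by-step execution trace:
1. Inner try raises RuntimeError; inner `except RuntimeError` catches it.
2. `raise IndexError(...) from None` raises IndexError (from None suppresses __context__, but the active exception is still IndexError).
3. Outer `except IndexError` matches → res = 20.
4. `except Exception` is not reached.
Result: 20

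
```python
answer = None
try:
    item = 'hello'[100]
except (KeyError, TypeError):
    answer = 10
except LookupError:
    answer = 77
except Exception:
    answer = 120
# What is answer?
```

Step-by-step execution trace:
1. `item = 'hello'[100]` raises IndexError.
2. `except (KeyError, TypeError)` does not match IndexError; skipped.
3. `except LookupError` matches (IndexError is a subclass of LookupError) → answer = 77.
4. `except Exception` is not reached.
Result: 77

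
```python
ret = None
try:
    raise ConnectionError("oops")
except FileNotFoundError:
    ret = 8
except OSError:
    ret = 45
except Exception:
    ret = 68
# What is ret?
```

Step-by-step execution trace:
1. `raise ConnectionError(...)` raises ConnectionError.
2. `except FileNotFoundError` does not match (ConnectionError is not a subclass of FileNotFoundError); skipped.
3. `except OSError` matches (ConnectionError is a subclass of OSError) → ret = 45.
4. `except Exception` is not reached.
Result: 45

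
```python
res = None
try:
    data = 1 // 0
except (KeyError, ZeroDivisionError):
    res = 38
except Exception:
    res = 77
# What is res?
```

Step-by-step execution trace:
1. `data = 1 // 0` raises ZeroDivisionError.
2. `except (KeyError, ZeroDivisionError)` matches (ZeroDivisionError is in the tuple) → res = 38.
3. `except Exception` is not reached.
Result: 38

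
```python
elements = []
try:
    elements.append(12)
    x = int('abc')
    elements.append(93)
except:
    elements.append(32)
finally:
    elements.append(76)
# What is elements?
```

Step-by-step execution trace:
1. try: `elements.append(12)` → elements = [12].
2. `x = int('abc')` raises ValueError; `elements.append(93)` is not reached.
3. bare `except` matches → `elements.append(32)` → elements = [12, 32].
4. finally always runs: `elements.append(76)` → elements = [12, 32, 76].
Result: [12, 32, 76]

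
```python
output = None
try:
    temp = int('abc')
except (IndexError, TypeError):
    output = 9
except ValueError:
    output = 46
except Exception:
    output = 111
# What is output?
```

Step-by-step execution trace:
1. `temp = int('abc')` raises ValueError.
2. `except (IndexError, TypeError)` does not match ValueError; skipped.
3. `except ValueError` matches (exact type match) → output = 46.
4. `except Exception` is not reached.
Result: 46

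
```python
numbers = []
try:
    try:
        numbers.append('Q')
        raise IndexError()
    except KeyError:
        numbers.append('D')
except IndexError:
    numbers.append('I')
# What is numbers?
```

Step-by-step execution trace:
1. Inner try: `numbers.append('Q')` → numbers = ['Q'].
2. `raise IndexError()` raises IndexError.
3. Inner `except KeyError` does not match IndexError; exception propagates to outer try.
4. Outer `except IndexError` matches → `numbers.append('I')` → numbers = ['Q', 'I'].
Result: ['Q', 'I']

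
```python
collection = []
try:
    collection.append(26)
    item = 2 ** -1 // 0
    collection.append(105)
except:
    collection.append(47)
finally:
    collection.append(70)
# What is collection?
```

Step-by-step execution trace:
1. try: `collection.append(26)` → collection = [26].
2. `item = 2 ** -1 // 0` raises ZeroDivisionError; `collection.append(105)` is not reached.
3. bare `except` matches → `collection.append(47)` → collection = [26, 47].
4. finally always runs: `collection.append(70)` → collection = [26, 47, 70].
Result: [26, 47, 70]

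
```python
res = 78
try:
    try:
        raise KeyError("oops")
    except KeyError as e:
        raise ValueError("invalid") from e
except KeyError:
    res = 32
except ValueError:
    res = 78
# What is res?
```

Step-by-step execution trace:
1. Inner try raises KeyError; inner `except KeyError as e` catches it.
2. `raise ValueError(...) from e` raises ValueError (KeyError is attached as __cause__, but only ValueError is active).
3. Outer `except KeyError` does not match ValueError; skipped.
4. Outer `except ValueError` matches → res = 78.
Result: 78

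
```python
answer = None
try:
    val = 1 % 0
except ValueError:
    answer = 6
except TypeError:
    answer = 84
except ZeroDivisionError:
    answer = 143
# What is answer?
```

Step-by-step execution trace:
1. `val = 1 % 0` raises ZeroDivisionError.
2. `except ValueError` does not match ZeroDivisionError; skipped.
3. `except TypeError` does not match ZeroDivisionError; skipped.
4. `except ZeroDivisionError` matches → answer = 143.
Result: 143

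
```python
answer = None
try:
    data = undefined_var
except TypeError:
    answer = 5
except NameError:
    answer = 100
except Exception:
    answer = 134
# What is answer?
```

Step-by-step execution trace:
1. `data = undefined_var` raises NameError.
2. `except TypeError` does not match NameError; skipped.
3. `except NameError` matches → answer = 100.
4. Remaining except clauses are skipped.
Result: 100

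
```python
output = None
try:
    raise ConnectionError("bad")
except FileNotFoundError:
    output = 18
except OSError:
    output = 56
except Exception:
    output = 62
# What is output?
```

Step-by-step execution trace:
1. `raise ConnectionError(...)` raises ConnectionError.
2. `except FileNotFoundError` does not match (ConnectionError is not a subclass of FileNotFoundError); skipped.
3. `except OSError` matches (ConnectionError is a subclass of OSError) → output = 56.
4. `except Exception` is not reached.
Result: 56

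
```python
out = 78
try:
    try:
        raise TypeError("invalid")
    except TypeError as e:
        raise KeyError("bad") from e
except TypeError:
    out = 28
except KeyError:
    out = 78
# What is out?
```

Step-by-step execution trace:
1. Inner try raises TypeError; inner `except TypeError as e` catches it.
2. `raise KeyError(...) from e` raises KeyError (TypeError is attached as __cause__, but only KeyError is active).
3. Outer `except TypeError` does not match KeyError; skipped.
4. Outer `except KeyError` matches → out = 78.
Result: 78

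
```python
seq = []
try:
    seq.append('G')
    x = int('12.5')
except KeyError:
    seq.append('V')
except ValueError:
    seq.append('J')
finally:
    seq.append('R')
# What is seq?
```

Step-by-step execution trace:
1. try: `seq.append('G')` → seq = ['G'].
2. `x = int('12.5')` raises ValueError.
3. `except KeyError` does not match ValueError; skipped.
4. `except ValueError` matches → `seq.append('J')` → seq = ['G', 'J'].
5. finally always runs: `seq.append('R')` → seq = ['G', 'J', 'R'].
Result: ['G', 'J', 'R']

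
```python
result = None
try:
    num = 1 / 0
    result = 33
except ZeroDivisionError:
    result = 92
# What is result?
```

Step-by-step execution trace:
1. `num = 1 / 0` raises ZeroDivisionError.
2. `result = 33` is not reached.
3. `except ZeroDivisionError` matches → result = 92.
Result: 92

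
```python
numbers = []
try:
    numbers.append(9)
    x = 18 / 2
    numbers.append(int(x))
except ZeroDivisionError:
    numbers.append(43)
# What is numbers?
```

Step-by-step execution trace:
1. try: `numbers.append(9)` → numbers = [9].
2. `x = 18 / 2` → x = 9.0. No exception raised.
3. `numbers.append(int(x))` → numbers = [9, 9].
4. `except ZeroDivisionError` is skipped (no exception was raised).
Result: [9, 9]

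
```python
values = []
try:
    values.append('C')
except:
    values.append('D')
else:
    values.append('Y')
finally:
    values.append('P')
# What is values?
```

Step-by-step execution trace:
1. try: `values.append('C')` → values = ['C']. No exception raised.
2. `except` is skipped.
3. `else` runs: `values.append('Y')` → values = ['C', 'Y'].
4. `finally` always runs: `values.append('P')` → values = ['C', 'Y', 'P'].
Result: ['C', 'Y', 'P']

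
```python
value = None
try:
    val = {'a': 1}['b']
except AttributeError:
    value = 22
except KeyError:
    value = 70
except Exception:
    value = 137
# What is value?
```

Step-by-step execution trace:
1. `val = {'a': 1}['b']` raises KeyError.
2. `except AttributeError` does not match KeyError; skipped.
3. `except KeyError` matches → value = 70.
4. Remaining except clauses are skipped.
Result: 70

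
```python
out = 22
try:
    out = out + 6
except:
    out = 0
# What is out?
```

Step-by-step execution trace:
1. out starts at 22.
2. try: `out = out + 6` → out = 28. No exception raised.
3. `except` is skipped.
Result: 28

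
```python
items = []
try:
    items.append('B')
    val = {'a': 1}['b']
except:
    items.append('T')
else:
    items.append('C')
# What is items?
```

Step-by-step execution trace:
1. try: `items.append('B')` → items = ['B'].
2. `val = {'a': 1}['b']` raises KeyError.
3. bare `except` matches → `items.append('T')` → items = ['B', 'T'].
4. `else` is skipped (an exception was raised).
Result: ['B', 'T']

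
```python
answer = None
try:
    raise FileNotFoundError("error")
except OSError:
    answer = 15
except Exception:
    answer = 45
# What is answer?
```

Step-by-step execution trace:
1. `raise FileNotFoundError(...)` raises FileNotFoundError.
2. `except OSError` matches (FileNotFoundError is a subclass of OSError) → answer = 15.
3. `except Exception` is not reached.
Result: 15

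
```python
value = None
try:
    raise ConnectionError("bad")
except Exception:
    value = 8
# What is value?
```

Step-by-step execution trace:
1. `raise ConnectionError(...)` raises ConnectionError.
2. `except Exception` matches (ConnectionError is a subclass of Exception) → value = 8.
Result: 8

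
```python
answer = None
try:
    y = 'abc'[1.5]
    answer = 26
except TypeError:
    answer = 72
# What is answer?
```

Step-by-step execution trace:
1. `y = 'abc'[1.5]` raises TypeError.
2. `answer = 26` is not reached.
3. `except TypeError` matches → answer = 72.
Result: 72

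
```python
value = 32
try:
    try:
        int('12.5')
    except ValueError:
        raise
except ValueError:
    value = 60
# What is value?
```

Step-by-step execution trace:
1. Inner try: `int('12.5')` raises ValueError.
2. Inner `except ValueError` matches; bare `raise` re-raises the same ValueError.
3. Outer `except ValueError` matches → value = 60.
Result: 60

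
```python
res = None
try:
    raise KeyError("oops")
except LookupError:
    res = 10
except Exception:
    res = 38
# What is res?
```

Step-by-step execution trace:
1. `raise KeyError(...)` raises KeyError.
2. `except LookupError` matches (KeyError is a subclass of LookupError) → res = 10.
3. `except Exception` is not reached.
Result: 10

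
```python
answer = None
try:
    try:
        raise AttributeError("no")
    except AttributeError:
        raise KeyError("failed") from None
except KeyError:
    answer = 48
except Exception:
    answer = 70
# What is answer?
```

Step-by-step execution trace:
1. Inner try raises AttributeError; inner `except AttributeError` catches it.
2. `raise KeyError(...) from None` raises KeyError (from None suppresses __context__, but the active exception is still KeyError).
3. Outer `except KeyError` matches → answer = 48.
4. `except Exception` is not reached.
Result: 48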